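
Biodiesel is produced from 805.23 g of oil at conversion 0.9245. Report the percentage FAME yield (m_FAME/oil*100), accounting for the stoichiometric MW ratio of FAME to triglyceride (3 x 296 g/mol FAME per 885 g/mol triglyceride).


m_FAME = oil * conv * (3 * 296 / 885) = oil * conv * (888/885)
= 805.23 * 0.9245 * 888 / 885
= 746.9586 g
Y = m_FAME / oil * 100 = conv * (888/885) * 100
= 0.9245 * 888 / 885 * 100
= 92.76%

92.76%


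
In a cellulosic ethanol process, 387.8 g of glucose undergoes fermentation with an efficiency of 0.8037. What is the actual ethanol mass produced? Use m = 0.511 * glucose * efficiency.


Actual ethanol: m = 0.511 * 387.8 * 0.8037
m = 159.2659 g

159.2659 g


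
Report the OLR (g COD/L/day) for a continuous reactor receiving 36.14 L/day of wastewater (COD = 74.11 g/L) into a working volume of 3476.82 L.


OLR = Q * S / V
= 36.14 * 74.11 / 3476.82
= 0.7703 g/L/day

0.7703 g/L/day


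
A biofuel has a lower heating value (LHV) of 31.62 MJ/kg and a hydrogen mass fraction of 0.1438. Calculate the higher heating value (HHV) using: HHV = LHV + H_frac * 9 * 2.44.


HHV = LHV + H_frac * 9 * 2.44
= 31.62 + 0.1438 * 9 * 2.44
= 34.7778 MJ/kg

34.7778 MJ/kg


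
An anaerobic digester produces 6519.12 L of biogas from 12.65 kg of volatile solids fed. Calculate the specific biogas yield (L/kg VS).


Y = V / VS
= 6519.12 / 12.65
= 515.3455 L/kg VS

515.3455 L/kg VS


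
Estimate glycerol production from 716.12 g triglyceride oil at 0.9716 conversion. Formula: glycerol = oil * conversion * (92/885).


glycerol = oil * conv * (92/885)
= 716.12 * 0.9716 * 92 / 885
= 72.3299 g

72.3299 g


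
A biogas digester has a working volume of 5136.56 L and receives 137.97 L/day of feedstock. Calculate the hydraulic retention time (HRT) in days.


HRT = V / Q
= 5136.56 / 137.97
= 37.2295 days

37.2295 days


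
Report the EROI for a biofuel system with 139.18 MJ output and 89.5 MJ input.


EROI = E_out / E_in
= 139.18 / 89.5
= 1.5551

1.5551


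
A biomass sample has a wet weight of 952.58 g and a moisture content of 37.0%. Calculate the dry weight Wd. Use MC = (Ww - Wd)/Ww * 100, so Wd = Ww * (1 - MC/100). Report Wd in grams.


Wd = Ww * (1 - MC/100)
= 952.58 * (1 - 37.0/100)
= 600.1254 g

600.1254 g


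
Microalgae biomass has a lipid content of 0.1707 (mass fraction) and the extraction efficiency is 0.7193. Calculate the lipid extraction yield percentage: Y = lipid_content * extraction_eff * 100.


Y = lipid_content * extraction_eff * 100
= 0.1707 * 0.7193 * 100
= 12.2785%

12.2785%


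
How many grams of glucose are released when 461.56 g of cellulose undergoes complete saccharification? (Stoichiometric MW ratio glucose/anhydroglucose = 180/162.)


glucose = cellulose * 180/162
= 461.56 * 180/162
= 512.8444 g

512.8444 g


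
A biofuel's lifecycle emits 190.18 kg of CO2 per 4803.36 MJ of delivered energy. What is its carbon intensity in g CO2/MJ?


CI = CO2 * 1000 / E
= 190.18 * 1000 / 4803.36
= 39.5931 g CO2/MJ

39.5931 g CO2/MJ


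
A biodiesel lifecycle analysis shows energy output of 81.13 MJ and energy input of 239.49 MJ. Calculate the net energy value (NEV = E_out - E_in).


NEV = E_out - E_in
= 81.13 - 239.49
= -158.3600 MJ

-158.3600 MJ


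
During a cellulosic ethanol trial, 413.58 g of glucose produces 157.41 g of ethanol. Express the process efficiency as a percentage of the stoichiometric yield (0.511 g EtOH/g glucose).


Fermentation efficiency = (actual / (0.511 * glucose)) * 100
= (157.41 / (0.511 * 413.58)) * 100
= 74.4821%

74.4821%


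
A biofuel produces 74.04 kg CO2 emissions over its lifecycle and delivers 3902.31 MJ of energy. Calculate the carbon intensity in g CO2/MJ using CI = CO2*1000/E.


CI = CO2 * 1000 / E
= 74.04 * 1000 / 3902.31
= 18.9734 g CO2/MJ

18.9734 g CO2/MJ


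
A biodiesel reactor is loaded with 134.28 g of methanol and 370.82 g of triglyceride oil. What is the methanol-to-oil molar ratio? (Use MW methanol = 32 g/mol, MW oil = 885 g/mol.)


Molar ratio = n_MeOH / n_oil = (MeOH/32) / (oil/885) = (MeOH * 885) / (32 * oil)
= (134.28 * 885) / (32 * 370.82)
= 10.0148

10.0148


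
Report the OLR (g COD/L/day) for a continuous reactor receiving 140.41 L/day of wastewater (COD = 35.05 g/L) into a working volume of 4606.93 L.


OLR = Q * S / V
= 140.41 * 35.05 / 4606.93
= 1.0683 g/L/day

1.0683 g/L/day


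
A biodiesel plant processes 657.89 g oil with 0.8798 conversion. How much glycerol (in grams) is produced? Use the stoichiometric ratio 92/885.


glycerol = oil * conv * (92/885)
= 657.89 * 0.8798 * 92 / 885
= 60.1702 g

60.1702 g


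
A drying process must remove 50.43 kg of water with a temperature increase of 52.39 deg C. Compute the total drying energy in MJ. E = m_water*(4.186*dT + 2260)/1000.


E = m_water * (4.186 * dT + 2260) / 1000
= 50.43 * (4.186 * 52.39 + 2260) / 1000
= 125.0313 MJ

125.0313 MJ


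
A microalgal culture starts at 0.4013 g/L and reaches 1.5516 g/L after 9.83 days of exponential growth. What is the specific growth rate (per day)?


mu = ln(X2/X1) / dt
= ln(1.5516/0.4013) / 9.83
= 0.1376 per day

0.1376 per day


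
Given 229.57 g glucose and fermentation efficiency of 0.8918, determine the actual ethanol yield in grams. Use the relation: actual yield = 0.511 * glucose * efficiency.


Actual ethanol: m = 0.511 * 229.57 * 0.8918
m = 104.6173 g

104.6173 g


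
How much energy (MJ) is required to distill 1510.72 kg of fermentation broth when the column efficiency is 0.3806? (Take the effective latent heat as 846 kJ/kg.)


E = m * 846 / (eta * 1000)
= 1510.72 * 846 / (0.3806 * 1000)
= 3358.0376 MJ

3358.0376 MJ


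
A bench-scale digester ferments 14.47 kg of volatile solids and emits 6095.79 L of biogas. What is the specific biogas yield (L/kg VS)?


Y = V / VS
= 6095.79 / 14.47
= 421.2709 L/kg VS

421.2709 L/kg VS


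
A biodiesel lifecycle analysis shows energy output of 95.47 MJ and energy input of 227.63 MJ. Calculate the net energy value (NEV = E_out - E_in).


NEV = E_out - E_in
= 95.47 - 227.63
= -132.1600 MJ

-132.1600 MJ


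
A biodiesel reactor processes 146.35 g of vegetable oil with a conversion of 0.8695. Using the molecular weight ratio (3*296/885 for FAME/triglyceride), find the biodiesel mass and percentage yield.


m_FAME = oil * conv * (3 * 296 / 885) = oil * conv * (888/885)
= 146.35 * 0.8695 * 888 / 885
= 127.6827 g
Y = m_FAME / oil * 100 = conv * (888/885) * 100
= 0.8695 * 888 / 885 * 100
= 87.24%

127.6827 g FAME; Y = 87.24%


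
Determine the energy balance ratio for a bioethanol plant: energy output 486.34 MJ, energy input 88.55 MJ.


EROI = E_out / E_in
= 486.34 / 88.55
= 5.4923

5.4923


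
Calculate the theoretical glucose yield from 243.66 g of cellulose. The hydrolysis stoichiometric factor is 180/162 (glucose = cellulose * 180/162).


glucose = cellulose * 180/162
= 243.66 * 180/162
= 270.7333 g

270.7333 g


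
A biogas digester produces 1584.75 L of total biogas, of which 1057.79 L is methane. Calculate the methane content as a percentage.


CH4% = V_CH4 / V_total * 100
= 1057.79 / 1584.75 * 100
= 66.7481%

66.7481%


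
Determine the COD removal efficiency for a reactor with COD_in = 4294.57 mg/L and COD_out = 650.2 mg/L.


eta = (COD_in - COD_out) / COD_in * 100
= (4294.57 - 650.2) / 4294.57 * 100
= 84.8600%

84.8600%


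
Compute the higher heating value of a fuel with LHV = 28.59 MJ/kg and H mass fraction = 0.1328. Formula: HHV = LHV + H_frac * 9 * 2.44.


HHV = LHV + H_frac * 9 * 2.44
= 28.59 + 0.1328 * 9 * 2.44
= 31.5063 MJ/kg

31.5063 MJ/kg


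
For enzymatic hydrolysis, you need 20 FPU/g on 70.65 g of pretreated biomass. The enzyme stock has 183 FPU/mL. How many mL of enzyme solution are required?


V = dosage * m_sub / activity
V = 20 * 70.65 / 183
V = 7.7213 mL

7.7213 mL


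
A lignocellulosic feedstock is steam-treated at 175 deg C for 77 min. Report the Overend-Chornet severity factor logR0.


logR0 = log10(t * exp((T - 100) / 14.75))
= log10(77 * exp((175 - 100) / 14.75))
= 4.0948

4.0948


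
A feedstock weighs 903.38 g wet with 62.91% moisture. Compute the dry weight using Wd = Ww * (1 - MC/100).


Wd = Ww * (1 - MC/100)
= 903.38 * (1 - 62.91/100)
= 335.0636 g

335.0636 g


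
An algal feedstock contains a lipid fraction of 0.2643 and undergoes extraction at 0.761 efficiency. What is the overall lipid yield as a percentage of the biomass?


Y = lipid_content * extraction_eff * 100
= 0.2643 * 0.761 * 100
= 20.1132%

20.1132%


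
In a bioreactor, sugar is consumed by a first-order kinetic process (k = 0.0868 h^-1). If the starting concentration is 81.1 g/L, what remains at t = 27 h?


S = S0 * exp(-k * t)
S = 81.1 * exp(-0.0868 * 27)
S = 7.7841 g/L

7.7841 g/L


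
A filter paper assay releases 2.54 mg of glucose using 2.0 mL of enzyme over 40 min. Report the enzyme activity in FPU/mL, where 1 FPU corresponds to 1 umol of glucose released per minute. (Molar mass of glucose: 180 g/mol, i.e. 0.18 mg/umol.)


Activity = glucose_mg / (0.18 mg/umol * V_mL * t_min)
= 2.54 / (0.18 * 2.0 * 40)
= 0.1764 FPU/mL

0.1764 FPU/mL


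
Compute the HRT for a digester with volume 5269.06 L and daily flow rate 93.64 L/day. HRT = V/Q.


HRT = V / Q
= 5269.06 / 93.64
= 56.2693 days

56.2693 days


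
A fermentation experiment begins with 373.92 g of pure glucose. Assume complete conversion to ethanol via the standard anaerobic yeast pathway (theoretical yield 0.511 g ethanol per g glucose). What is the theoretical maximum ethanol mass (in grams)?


Theoretical ethanol yield: m_EtOH = 0.511 * m_glucose
m_EtOH = 0.511 * 373.92 = 191.0731 g

191.0731 g


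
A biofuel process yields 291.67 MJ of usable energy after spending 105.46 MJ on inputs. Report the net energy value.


NEV = E_out - E_in
= 291.67 - 105.46
= 186.2100 MJ

186.2100 MJ


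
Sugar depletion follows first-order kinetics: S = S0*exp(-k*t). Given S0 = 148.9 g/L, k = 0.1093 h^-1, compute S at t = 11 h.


S = S0 * exp(-k * t)
S = 148.9 * exp(-0.1093 * 11)
S = 44.7448 g/L

44.7448 g/L


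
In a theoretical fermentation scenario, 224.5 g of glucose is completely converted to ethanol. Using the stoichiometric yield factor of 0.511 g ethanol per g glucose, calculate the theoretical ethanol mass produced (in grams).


Theoretical ethanol yield: m_EtOH = 0.511 * m_glucose
m_EtOH = 0.511 * 224.5 = 114.7195 g

114.7195 g


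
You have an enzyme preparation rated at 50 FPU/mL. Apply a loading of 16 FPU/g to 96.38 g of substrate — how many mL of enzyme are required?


V = dosage * m_sub / activity
V = 16 * 96.38 / 50
V = 30.8416 mL

30.8416 mL


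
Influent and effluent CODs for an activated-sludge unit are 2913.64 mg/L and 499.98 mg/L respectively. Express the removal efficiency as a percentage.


eta = (COD_in - COD_out) / COD_in * 100
= (2913.64 - 499.98) / 2913.64 * 100
= 82.8400%

82.8400%


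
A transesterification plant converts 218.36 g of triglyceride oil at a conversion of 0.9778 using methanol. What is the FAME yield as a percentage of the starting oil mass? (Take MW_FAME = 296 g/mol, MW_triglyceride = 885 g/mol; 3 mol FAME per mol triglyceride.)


m_FAME = oil * conv * (3 * 296 / 885) = oil * conv * (888/885)
= 218.36 * 0.9778 * 888 / 885
= 214.2362 g
Y = m_FAME / oil * 100 = conv * (888/885) * 100
= 0.9778 * 888 / 885 * 100
= 98.11%

98.11%


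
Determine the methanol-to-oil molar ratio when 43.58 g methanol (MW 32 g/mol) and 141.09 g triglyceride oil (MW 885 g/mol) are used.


Molar ratio = n_MeOH / n_oil = (MeOH/32) / (oil/885) = (MeOH * 885) / (32 * oil)
= (43.58 * 885) / (32 * 141.09)
= 8.5425

8.5425


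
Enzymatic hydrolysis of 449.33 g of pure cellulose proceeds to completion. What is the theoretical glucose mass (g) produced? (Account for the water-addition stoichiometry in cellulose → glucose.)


glucose = cellulose * 180/162
= 449.33 * 180/162
= 499.2556 g

499.2556 g


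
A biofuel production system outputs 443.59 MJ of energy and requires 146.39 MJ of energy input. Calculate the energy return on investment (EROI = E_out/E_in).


EROI = E_out / E_in
= 443.59 / 146.39
= 3.0302

3.0302


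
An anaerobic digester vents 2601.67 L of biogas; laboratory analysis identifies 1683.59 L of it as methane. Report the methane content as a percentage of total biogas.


CH4% = V_CH4 / V_total * 100
= 1683.59 / 2601.67 * 100
= 64.7119%

64.7119%


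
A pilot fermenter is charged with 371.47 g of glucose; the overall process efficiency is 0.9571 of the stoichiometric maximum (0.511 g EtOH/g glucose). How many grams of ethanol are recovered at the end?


Actual ethanol: m = 0.511 * 371.47 * 0.9571
m = 181.6778 g

181.6778 g


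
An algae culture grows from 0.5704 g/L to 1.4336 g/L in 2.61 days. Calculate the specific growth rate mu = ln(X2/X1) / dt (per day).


mu = ln(X2/X1) / dt
= ln(1.4336/0.5704) / 2.61
= 0.3531 per day

0.3531 per day


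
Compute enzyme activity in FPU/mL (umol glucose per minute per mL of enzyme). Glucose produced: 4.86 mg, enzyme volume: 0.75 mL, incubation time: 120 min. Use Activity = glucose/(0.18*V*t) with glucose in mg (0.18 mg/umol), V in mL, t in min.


Activity = glucose_mg / (0.18 mg/umol * V_mL * t_min)
= 4.86 / (0.18 * 0.75 * 120)
= 0.3000 FPU/mL

0.3000 FPU/mL


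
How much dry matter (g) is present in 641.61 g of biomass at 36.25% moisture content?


Wd = Ww * (1 - MC/100)
= 641.61 * (1 - 36.25/100)
= 409.0264 g

409.0264 g


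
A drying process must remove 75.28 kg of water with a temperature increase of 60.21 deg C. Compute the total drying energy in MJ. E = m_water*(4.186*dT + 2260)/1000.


E = m_water * (4.186 * dT + 2260) / 1000
= 75.28 * (4.186 * 60.21 + 2260) / 1000
= 189.1063 MJ

189.1063 MJ


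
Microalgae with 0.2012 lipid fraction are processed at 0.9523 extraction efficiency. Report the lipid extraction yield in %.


Y = lipid_content * extraction_eff * 100
= 0.2012 * 0.9523 * 100
= 19.1603%

19.1603%


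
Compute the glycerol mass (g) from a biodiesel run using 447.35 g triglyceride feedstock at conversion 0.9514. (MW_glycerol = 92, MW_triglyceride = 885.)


glycerol = oil * conv * (92/885)
= 447.35 * 0.9514 * 92 / 885
= 44.2441 g

44.2441 g


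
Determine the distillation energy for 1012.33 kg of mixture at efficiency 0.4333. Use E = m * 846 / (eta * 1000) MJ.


E = m * 846 / (eta * 1000)
= 1012.33 * 846 / (0.4333 * 1000)
= 1976.5317 MJ

1976.5317 MJ


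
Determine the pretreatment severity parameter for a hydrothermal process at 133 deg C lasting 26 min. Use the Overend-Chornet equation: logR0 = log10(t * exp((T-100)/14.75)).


logR0 = log10(t * exp((T - 100) / 14.75))
= log10(26 * exp((133 - 100) / 14.75))
= 2.3866

2.3866


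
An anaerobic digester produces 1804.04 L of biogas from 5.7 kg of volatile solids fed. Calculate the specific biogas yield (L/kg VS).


Y = V / VS
= 1804.04 / 5.7
= 316.4982 L/kg VS

316.4982 L/kg VS


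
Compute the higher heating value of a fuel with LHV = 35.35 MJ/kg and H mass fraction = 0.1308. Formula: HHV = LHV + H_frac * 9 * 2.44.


HHV = LHV + H_frac * 9 * 2.44
= 35.35 + 0.1308 * 9 * 2.44
= 38.2224 MJ/kg

38.2224 MJ/kg


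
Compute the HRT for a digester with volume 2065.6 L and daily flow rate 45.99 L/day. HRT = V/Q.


HRT = V / Q
= 2065.6 / 45.99
= 44.9141 days

44.9141 days


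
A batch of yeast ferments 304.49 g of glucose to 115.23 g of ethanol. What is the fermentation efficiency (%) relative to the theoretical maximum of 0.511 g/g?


Fermentation efficiency = (actual / (0.511 * glucose)) * 100
= (115.23 / (0.511 * 304.49)) * 100
= 74.0579%

74.0579%


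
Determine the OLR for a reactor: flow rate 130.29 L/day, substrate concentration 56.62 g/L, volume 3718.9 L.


OLR = Q * S / V
= 130.29 * 56.62 / 3718.9
= 1.9837 g/L/day

1.9837 g/L/day


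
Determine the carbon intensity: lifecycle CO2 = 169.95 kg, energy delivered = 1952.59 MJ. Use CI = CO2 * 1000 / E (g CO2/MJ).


CI = CO2 * 1000 / E
= 169.95 * 1000 / 1952.59
= 87.0382 g CO2/MJ

87.0382 g CO2/MJ


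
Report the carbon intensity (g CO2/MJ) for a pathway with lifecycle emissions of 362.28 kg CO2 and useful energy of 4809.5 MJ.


CI = CO2 * 1000 / E
= 362.28 * 1000 / 4809.5
= 75.3259 g CO2/MJ

75.3259 g CO2/MJ


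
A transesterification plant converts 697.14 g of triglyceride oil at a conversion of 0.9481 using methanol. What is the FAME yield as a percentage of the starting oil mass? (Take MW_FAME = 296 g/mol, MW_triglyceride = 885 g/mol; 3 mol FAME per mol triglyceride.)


m_FAME = oil * conv * (3 * 296 / 885) = oil * conv * (888/885)
= 697.14 * 0.9481 * 888 / 885
= 663.1990 g
Y = m_FAME / oil * 100 = conv * (888/885) * 100
= 0.9481 * 888 / 885 * 100
= 95.13%

95.13%


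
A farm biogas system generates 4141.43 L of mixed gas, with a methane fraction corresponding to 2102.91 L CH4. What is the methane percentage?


CH4% = V_CH4 / V_total * 100
= 2102.91 / 4141.43 * 100
= 50.7774%

50.7774%


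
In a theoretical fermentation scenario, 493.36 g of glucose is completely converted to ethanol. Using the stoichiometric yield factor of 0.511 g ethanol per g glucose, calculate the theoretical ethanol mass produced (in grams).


Theoretical ethanol yield: m_EtOH = 0.511 * m_glucose
m_EtOH = 0.511 * 493.36 = 252.1070 g

252.1070 g


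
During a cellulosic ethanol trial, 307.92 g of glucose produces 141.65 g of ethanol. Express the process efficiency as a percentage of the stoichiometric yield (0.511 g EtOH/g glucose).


Fermentation efficiency = (actual / (0.511 * glucose)) * 100
= (141.65 / (0.511 * 307.92)) * 100
= 90.0239%

90.0239%


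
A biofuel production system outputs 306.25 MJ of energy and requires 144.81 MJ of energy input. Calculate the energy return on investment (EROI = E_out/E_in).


EROI = E_out / E_in
= 306.25 / 144.81
= 2.1148

2.1148


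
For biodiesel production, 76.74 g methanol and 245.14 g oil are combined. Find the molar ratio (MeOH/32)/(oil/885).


Molar ratio = n_MeOH / n_oil = (MeOH/32) / (oil/885) = (MeOH * 885) / (32 * oil)
= (76.74 * 885) / (32 * 245.14)
= 8.6577

8.6577


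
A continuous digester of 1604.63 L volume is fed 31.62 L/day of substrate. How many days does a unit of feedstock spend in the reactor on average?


HRT = V / Q
= 1604.63 / 31.62
= 50.7473 days

50.7473 days


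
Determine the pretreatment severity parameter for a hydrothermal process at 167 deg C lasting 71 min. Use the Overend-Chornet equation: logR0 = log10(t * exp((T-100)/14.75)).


logR0 = log10(t * exp((T - 100) / 14.75))
= log10(71 * exp((167 - 100) / 14.75))
= 3.8240

3.8240


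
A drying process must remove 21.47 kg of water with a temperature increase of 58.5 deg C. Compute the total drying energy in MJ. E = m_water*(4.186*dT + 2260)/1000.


E = m_water * (4.186 * dT + 2260) / 1000
= 21.47 * (4.186 * 58.5 + 2260) / 1000
= 53.7798 MJ

53.7798 MJ


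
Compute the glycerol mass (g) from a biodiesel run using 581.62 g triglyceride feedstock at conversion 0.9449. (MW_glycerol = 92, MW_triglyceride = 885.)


glycerol = oil * conv * (92/885)
= 581.62 * 0.9449 * 92 / 885
= 57.1307 g

57.1307 g


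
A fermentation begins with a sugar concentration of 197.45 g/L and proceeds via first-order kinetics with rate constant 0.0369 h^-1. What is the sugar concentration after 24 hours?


S = S0 * exp(-k * t)
S = 197.45 * exp(-0.0369 * 24)
S = 81.4415 g/L

81.4415 g/L


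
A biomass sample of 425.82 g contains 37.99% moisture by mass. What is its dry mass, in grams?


Wd = Ww * (1 - MC/100)
= 425.82 * (1 - 37.99/100)
= 264.0510 g

264.0510 g


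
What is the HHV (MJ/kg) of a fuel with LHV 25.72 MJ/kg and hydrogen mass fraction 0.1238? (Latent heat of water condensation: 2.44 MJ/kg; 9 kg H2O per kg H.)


HHV = LHV + H_frac * 9 * 2.44
= 25.72 + 0.1238 * 9 * 2.44
= 28.4386 MJ/kg

28.4386 MJ/kg


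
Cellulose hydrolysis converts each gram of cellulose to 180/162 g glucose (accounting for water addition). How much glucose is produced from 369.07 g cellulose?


glucose = cellulose * 180/162
= 369.07 * 180/162
= 410.0778 g

410.0778 g


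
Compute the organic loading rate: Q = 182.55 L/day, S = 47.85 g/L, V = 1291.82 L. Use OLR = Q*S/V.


OLR = Q * S / V
= 182.55 * 47.85 / 1291.82
= 6.7618 g/L/day

6.7618 g/L/day


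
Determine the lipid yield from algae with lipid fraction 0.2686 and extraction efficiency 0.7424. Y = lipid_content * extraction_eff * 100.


Y = lipid_content * extraction_eff * 100
= 0.2686 * 0.7424 * 100
= 19.9409%

19.9409%


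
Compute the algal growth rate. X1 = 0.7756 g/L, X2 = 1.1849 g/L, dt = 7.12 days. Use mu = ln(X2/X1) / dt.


mu = ln(X2/X1) / dt
= ln(1.1849/0.7756) / 7.12
= 0.0595 per day

0.0595 per day


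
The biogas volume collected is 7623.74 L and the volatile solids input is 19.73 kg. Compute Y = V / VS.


Y = V / VS
= 7623.74 / 19.73
= 386.4034 L/kg VS

386.4034 L/kg VS


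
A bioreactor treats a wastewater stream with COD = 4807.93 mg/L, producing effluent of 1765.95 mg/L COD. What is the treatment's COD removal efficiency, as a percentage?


eta = (COD_in - COD_out) / COD_in * 100
= (4807.93 - 1765.95) / 4807.93 * 100
= 63.2701%

63.2701%


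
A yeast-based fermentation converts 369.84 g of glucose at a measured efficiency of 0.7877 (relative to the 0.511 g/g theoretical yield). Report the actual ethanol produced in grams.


Actual ethanol: m = 0.511 * 369.84 * 0.7877
m = 148.8660 g

148.8660 g


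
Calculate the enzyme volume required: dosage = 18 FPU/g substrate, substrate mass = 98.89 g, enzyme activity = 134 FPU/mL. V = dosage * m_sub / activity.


V = dosage * m_sub / activity
V = 18 * 98.89 / 134
V = 13.2837 mL

13.2837 mL


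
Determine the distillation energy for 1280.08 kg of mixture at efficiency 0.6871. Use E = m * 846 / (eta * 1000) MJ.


E = m * 846 / (eta * 1000)
= 1280.08 * 846 / (0.6871 * 1000)
= 1576.1136 MJ

1576.1136 MJ


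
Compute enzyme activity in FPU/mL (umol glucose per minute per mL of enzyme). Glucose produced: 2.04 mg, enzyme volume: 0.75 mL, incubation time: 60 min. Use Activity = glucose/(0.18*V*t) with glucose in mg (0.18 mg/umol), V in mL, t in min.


Activity = glucose_mg / (0.18 mg/umol * V_mL * t_min)
= 2.04 / (0.18 * 0.75 * 60)
= 0.2519 FPU/mL

0.2519 FPU/mL


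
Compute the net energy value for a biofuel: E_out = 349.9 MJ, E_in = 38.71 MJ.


NEV = E_out - E_in
= 349.9 - 38.71
= 311.1900 MJ

311.1900 MJ


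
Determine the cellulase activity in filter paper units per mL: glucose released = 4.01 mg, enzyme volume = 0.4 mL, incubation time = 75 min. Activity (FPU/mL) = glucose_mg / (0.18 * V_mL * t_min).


Activity = glucose_mg / (0.18 mg/umol * V_mL * t_min)
= 4.01 / (0.18 * 0.4 * 75)
= 0.7426 FPU/mL

0.7426 FPU/mL


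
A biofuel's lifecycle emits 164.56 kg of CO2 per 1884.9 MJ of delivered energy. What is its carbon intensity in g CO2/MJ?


CI = CO2 * 1000 / E
= 164.56 * 1000 / 1884.9
= 87.3044 g CO2/MJ

87.3044 g CO2/MJ


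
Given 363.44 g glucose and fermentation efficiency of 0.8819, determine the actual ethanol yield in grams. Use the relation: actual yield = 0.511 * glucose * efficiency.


Actual ethanol: m = 0.511 * 363.44 * 0.8819
m = 163.7846 g

163.7846 g


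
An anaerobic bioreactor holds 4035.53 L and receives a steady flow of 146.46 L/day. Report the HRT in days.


HRT = V / Q
= 4035.53 / 146.46
= 27.5538 days

27.5538 days


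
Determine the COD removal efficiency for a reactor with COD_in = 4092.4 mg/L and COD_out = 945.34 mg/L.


eta = (COD_in - COD_out) / COD_in * 100
= (4092.4 - 945.34) / 4092.4 * 100
= 76.9001%

76.9001%


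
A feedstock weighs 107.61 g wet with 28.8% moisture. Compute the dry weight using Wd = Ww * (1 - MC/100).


Wd = Ww * (1 - MC/100)
= 107.61 * (1 - 28.8/100)
= 76.6183 g

76.6183 g


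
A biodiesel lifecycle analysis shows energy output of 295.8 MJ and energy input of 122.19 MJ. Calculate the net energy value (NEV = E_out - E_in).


NEV = E_out - E_in
= 295.8 - 122.19
= 173.6100 MJ

173.6100 MJ


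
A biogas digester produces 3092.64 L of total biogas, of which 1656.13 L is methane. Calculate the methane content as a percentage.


CH4% = V_CH4 / V_total * 100
= 1656.13 / 3092.64 * 100
= 53.5507%

53.5507%


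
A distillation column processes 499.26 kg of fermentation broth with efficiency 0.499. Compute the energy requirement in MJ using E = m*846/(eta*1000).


E = m * 846 / (eta * 1000)
= 499.26 * 846 / (0.499 * 1000)
= 846.4408 MJ

846.4408 MJ


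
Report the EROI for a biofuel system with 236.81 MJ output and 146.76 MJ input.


EROI = E_out / E_in
= 236.81 / 146.76
= 1.6136

1.6136


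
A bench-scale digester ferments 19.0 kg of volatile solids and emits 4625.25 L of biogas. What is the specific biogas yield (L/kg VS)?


Y = V / VS
= 4625.25 / 19.0
= 243.4342 L/kg VS

243.4342 L/kg VS


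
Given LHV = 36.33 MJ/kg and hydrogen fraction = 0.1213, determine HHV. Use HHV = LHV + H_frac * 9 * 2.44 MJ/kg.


HHV = LHV + H_frac * 9 * 2.44
= 36.33 + 0.1213 * 9 * 2.44
= 38.9937 MJ/kg

38.9937 MJ/kg


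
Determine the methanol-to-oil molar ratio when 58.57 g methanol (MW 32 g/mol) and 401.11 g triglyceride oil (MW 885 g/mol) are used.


Molar ratio = n_MeOH / n_oil = (MeOH/32) / (oil/885) = (MeOH * 885) / (32 * oil)
= (58.57 * 885) / (32 * 401.11)
= 4.0384

4.0384


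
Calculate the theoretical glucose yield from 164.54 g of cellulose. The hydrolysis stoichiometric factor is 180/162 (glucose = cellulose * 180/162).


glucose = cellulose * 180/162
= 164.54 * 180/162
= 182.8222 g

182.8222 g


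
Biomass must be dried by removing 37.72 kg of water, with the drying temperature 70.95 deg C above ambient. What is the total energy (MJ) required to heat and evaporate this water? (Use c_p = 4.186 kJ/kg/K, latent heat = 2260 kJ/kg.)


E = m_water * (4.186 * dT + 2260) / 1000
= 37.72 * (4.186 * 70.95 + 2260) / 1000
= 96.4499 MJ

96.4499 MJ


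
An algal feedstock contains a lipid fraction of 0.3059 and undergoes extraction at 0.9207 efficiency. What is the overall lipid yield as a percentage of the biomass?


Y = lipid_content * extraction_eff * 100
= 0.3059 * 0.9207 * 100
= 28.1642%

28.1642%


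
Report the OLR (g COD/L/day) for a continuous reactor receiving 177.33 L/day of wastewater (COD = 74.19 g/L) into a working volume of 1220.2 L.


OLR = Q * S / V
= 177.33 * 74.19 / 1220.2
= 10.7819 g/L/day

10.7819 g/L/day


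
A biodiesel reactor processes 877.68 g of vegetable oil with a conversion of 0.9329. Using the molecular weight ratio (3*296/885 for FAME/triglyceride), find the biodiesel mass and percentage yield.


m_FAME = oil * conv * (3 * 296 / 885) = oil * conv * (888/885)
= 877.68 * 0.9329 * 888 / 885
= 821.5632 g
Y = m_FAME / oil * 100 = conv * (888/885) * 100
= 0.9329 * 888 / 885 * 100
= 93.61%

821.5632 g FAME; Y = 93.61%


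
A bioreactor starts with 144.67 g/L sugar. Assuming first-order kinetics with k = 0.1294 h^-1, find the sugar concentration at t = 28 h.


S = S0 * exp(-k * t)
S = 144.67 * exp(-0.1294 * 28)
S = 3.8623 g/L

3.8623 g/L


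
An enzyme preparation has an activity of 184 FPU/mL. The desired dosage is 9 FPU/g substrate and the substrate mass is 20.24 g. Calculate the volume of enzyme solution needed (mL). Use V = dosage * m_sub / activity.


V = dosage * m_sub / activity
V = 9 * 20.24 / 184
V = 0.9900 mL

0.9900 mL


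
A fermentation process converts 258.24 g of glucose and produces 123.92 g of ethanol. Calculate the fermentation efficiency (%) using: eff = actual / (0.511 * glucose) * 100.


Fermentation efficiency = (actual / (0.511 * glucose)) * 100
= (123.92 / (0.511 * 258.24)) * 100
= 93.9068%

93.9068%


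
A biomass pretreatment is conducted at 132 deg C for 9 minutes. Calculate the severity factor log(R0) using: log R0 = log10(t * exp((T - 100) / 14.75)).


logR0 = log10(t * exp((T - 100) / 14.75))
= log10(9 * exp((132 - 100) / 14.75))
= 1.8964

1.8964


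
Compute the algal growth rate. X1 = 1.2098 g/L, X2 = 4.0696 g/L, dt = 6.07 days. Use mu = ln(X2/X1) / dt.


mu = ln(X2/X1) / dt
= ln(4.0696/1.2098) / 6.07
= 0.1999 per day

0.1999 per day


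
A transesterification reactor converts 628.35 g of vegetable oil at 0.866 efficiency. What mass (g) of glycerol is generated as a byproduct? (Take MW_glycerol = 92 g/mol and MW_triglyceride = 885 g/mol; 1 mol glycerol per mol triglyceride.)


glycerol = oil * conv * (92/885)
= 628.35 * 0.866 * 92 / 885
= 56.5671 g

56.5671 g


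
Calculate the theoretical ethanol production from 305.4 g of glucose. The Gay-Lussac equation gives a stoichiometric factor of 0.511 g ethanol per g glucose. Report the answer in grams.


Theoretical ethanol yield: m_EtOH = 0.511 * m_glucose
m_EtOH = 0.511 * 305.4 = 156.0594 g

156.0594 g


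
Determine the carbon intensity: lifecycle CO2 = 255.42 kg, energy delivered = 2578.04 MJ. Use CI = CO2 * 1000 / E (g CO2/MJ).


CI = CO2 * 1000 / E
= 255.42 * 1000 / 2578.04
= 99.0753 g CO2/MJ

99.0753 g CO2/MJ


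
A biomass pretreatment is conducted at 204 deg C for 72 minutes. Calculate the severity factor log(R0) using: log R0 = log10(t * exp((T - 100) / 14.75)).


logR0 = log10(t * exp((T - 100) / 14.75))
= log10(72 * exp((204 - 100) / 14.75))
= 4.9195

4.9195


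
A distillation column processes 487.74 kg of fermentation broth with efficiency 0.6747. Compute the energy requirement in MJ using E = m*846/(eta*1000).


E = m * 846 / (eta * 1000)
= 487.74 * 846 / (0.6747 * 1000)
= 611.5726 MJ

611.5726 MJ


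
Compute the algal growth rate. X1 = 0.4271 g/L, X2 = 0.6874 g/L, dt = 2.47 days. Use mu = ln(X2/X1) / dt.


mu = ln(X2/X1) / dt
= ln(0.6874/0.4271) / 2.47
= 0.1927 per day

0.1927 per day


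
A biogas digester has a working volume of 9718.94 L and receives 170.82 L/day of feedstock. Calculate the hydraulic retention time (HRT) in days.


HRT = V / Q
= 9718.94 / 170.82
= 56.8958 days

56.8958 days


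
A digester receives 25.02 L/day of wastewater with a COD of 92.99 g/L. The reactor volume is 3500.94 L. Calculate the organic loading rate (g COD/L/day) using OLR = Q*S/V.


OLR = Q * S / V
= 25.02 * 92.99 / 3500.94
= 0.6646 g/L/day

0.6646 g/L/day


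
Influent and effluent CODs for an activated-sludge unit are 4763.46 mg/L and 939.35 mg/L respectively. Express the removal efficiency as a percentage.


eta = (COD_in - COD_out) / COD_in * 100
= (4763.46 - 939.35) / 4763.46 * 100
= 80.2801%

80.2801%


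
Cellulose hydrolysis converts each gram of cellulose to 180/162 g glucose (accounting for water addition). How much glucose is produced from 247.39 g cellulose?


glucose = cellulose * 180/162
= 247.39 * 180/162
= 274.8778 g

274.8778 g


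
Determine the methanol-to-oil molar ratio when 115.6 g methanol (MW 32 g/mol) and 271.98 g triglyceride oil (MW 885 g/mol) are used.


Molar ratio = n_MeOH / n_oil = (MeOH/32) / (oil/885) = (MeOH * 885) / (32 * oil)
= (115.6 * 885) / (32 * 271.98)
= 11.7548

11.7548


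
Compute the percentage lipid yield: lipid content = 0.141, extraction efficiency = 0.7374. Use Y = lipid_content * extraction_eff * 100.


Y = lipid_content * extraction_eff * 100
= 0.141 * 0.7374 * 100
= 10.3973%

10.3973%


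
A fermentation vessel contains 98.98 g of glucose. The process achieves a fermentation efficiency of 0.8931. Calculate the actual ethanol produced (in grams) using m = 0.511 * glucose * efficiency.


Actual ethanol: m = 0.511 * 98.98 * 0.8931
m = 45.1719 g

45.1719 g


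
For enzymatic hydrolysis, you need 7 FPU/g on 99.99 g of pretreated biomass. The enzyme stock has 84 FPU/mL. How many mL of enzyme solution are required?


V = dosage * m_sub / activity
V = 7 * 99.99 / 84
V = 8.3325 mL

8.3325 mL


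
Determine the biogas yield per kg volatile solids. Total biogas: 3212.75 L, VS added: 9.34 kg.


Y = V / VS
= 3212.75 / 9.34
= 343.9775 L/kg VS

343.9775 L/kg VS


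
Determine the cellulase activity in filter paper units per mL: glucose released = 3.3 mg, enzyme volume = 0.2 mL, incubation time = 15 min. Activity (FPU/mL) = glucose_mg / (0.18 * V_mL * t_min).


Activity = glucose_mg / (0.18 mg/umol * V_mL * t_min)
= 3.3 / (0.18 * 0.2 * 15)
= 6.1111 FPU/mL

6.1111 FPU/mL


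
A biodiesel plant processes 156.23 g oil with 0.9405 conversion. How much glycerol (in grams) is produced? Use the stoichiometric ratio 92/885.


glycerol = oil * conv * (92/885)
= 156.23 * 0.9405 * 92 / 885
= 15.2745 g

15.2745 g


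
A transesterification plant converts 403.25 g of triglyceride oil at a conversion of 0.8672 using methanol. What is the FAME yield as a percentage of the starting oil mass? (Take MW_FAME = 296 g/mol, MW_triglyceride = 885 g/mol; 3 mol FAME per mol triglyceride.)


m_FAME = oil * conv * (3 * 296 / 885) = oil * conv * (888/885)
= 403.25 * 0.8672 * 888 / 885
= 350.8838 g
Y = m_FAME / oil * 100 = conv * (888/885) * 100
= 0.8672 * 888 / 885 * 100
= 87.01%

87.01%


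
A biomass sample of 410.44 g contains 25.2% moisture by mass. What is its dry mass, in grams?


Wd = Ww * (1 - MC/100)
= 410.44 * (1 - 25.2/100)
= 307.0091 g

307.0091 g


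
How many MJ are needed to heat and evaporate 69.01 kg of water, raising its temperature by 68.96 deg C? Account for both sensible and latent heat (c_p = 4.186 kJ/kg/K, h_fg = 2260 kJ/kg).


E = m_water * (4.186 * dT + 2260) / 1000
= 69.01 * (4.186 * 68.96 + 2260) / 1000
= 175.8835 MJ

175.8835 MJ


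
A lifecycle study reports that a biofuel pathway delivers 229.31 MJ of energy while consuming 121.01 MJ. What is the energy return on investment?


EROI = E_out / E_in
= 229.31 / 121.01
= 1.8950

1.8950


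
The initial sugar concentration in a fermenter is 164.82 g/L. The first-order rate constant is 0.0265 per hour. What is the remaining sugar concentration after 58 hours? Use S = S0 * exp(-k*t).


S = S0 * exp(-k * t)
S = 164.82 * exp(-0.0265 * 58)
S = 35.4405 g/L

35.4405 g/L


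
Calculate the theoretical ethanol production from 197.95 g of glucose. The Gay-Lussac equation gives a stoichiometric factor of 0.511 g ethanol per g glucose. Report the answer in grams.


Theoretical ethanol yield: m_EtOH = 0.511 * m_glucose
m_EtOH = 0.511 * 197.95 = 101.1525 g

101.1525 g


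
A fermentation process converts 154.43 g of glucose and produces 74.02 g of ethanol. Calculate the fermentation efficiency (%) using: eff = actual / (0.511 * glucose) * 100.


Fermentation efficiency = (actual / (0.511 * glucose)) * 100
= (74.02 / (0.511 * 154.43)) * 100
= 93.7986%

93.7986%


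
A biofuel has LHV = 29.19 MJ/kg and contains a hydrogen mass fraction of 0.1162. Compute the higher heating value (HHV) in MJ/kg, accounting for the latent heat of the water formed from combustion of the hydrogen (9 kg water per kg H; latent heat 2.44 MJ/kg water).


HHV = LHV + H_frac * 9 * 2.44
= 29.19 + 0.1162 * 9 * 2.44
= 31.7418 MJ/kg

31.7418 MJ/kg


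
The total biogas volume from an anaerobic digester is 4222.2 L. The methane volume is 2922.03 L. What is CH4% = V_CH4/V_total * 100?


CH4% = V_CH4 / V_total * 100
= 2922.03 / 4222.2 * 100
= 69.2063%

69.2063%


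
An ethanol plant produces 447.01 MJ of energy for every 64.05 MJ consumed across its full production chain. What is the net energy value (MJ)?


NEV = E_out - E_in
= 447.01 - 64.05
= 382.9600 MJ

382.9600 MJ


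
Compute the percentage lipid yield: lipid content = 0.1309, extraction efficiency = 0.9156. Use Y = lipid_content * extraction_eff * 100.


Y = lipid_content * extraction_eff * 100
= 0.1309 * 0.9156 * 100
= 11.9852%

11.9852%


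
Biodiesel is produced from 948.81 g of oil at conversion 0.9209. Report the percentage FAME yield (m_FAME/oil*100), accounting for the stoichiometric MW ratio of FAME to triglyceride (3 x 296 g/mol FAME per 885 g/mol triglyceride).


m_FAME = oil * conv * (3 * 296 / 885) = oil * conv * (888/885)
= 948.81 * 0.9209 * 888 / 885
= 876.7210 g
Y = m_FAME / oil * 100 = conv * (888/885) * 100
= 0.9209 * 888 / 885 * 100
= 92.40%

92.40%


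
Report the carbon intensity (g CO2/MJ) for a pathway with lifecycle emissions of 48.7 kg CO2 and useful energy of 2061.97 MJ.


CI = CO2 * 1000 / E
= 48.7 * 1000 / 2061.97
= 23.6182 g CO2/MJ

23.6182 g CO2/MJ


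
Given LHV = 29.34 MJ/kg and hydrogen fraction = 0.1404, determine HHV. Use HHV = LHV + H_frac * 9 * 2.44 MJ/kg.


HHV = LHV + H_frac * 9 * 2.44
= 29.34 + 0.1404 * 9 * 2.44
= 32.4232 MJ/kg

32.4232 MJ/kg


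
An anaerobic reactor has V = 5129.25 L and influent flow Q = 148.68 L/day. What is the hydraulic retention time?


HRT = V / Q
= 5129.25 / 148.68
= 34.4986 days

34.4986 days


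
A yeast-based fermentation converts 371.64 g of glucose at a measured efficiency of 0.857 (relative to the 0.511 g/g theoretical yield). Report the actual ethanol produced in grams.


Actual ethanol: m = 0.511 * 371.64 * 0.857
m = 162.7512 g

162.7512 g


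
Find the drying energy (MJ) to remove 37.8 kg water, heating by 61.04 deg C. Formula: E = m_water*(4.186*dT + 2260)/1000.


E = m_water * (4.186 * dT + 2260) / 1000
= 37.8 * (4.186 * 61.04 + 2260) / 1000
= 95.0864 MJ

95.0864 MJ


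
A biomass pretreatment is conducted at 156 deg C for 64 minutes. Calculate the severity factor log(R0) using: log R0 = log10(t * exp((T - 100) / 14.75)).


logR0 = log10(t * exp((T - 100) / 14.75))
= log10(64 * exp((156 - 100) / 14.75))
= 3.4550

3.4550


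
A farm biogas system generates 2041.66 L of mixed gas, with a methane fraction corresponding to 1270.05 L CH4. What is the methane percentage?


CH4% = V_CH4 / V_total * 100
= 1270.05 / 2041.66 * 100
= 62.2067%

62.2067%


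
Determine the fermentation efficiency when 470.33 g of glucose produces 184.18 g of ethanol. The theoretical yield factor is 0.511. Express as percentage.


Fermentation efficiency = (actual / (0.511 * glucose)) * 100
= (184.18 / (0.511 * 470.33)) * 100
= 76.6335%

76.6335%


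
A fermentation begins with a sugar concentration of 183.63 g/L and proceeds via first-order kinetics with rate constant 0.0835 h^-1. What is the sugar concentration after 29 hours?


S = S0 * exp(-k * t)
S = 183.63 * exp(-0.0835 * 29)
S = 16.3042 g/L

16.3042 g/L


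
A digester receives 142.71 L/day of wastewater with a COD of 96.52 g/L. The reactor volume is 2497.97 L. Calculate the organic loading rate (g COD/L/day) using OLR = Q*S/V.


OLR = Q * S / V
= 142.71 * 96.52 / 2497.97
= 5.5142 g/L/day

5.5142 g/L/day


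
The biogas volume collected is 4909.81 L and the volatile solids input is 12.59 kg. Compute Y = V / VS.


Y = V / VS
= 4909.81 / 12.59
= 389.9770 L/kg VS

389.9770 L/kg VS


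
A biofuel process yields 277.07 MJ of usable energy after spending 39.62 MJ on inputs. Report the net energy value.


NEV = E_out - E_in
= 277.07 - 39.62
= 237.4500 MJ

237.4500 MJ


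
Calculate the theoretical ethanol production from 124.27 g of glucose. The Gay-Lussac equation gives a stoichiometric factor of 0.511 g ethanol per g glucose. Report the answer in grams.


Theoretical ethanol yield: m_EtOH = 0.511 * m_glucose
m_EtOH = 0.511 * 124.27 = 63.5020 g

63.5020 g


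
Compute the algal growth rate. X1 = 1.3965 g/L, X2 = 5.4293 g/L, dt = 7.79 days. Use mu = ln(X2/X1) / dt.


mu = ln(X2/X1) / dt
= ln(5.4293/1.3965) / 7.79
= 0.1743 per day

0.1743 per day


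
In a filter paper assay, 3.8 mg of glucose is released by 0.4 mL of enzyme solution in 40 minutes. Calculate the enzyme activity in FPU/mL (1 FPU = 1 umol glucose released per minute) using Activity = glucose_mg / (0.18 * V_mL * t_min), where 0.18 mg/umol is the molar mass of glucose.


Activity = glucose_mg / (0.18 mg/umol * V_mL * t_min)
= 3.8 / (0.18 * 0.4 * 40)
= 1.3194 FPU/mL

1.3194 FPU/mL
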